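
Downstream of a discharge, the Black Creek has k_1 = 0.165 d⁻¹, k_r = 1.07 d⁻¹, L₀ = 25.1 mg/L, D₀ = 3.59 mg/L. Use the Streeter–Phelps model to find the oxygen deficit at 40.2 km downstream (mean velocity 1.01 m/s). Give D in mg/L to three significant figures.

Travel time t = x/v = 40.2 km / (1.01 m/s) = 40200 m / 1.01 m/s = 39800 s = 0.4607 d.
k_1 L₀/(k_r−k_1) = 0.165×25.1/(1.07−0.165) = 4.142/0.9050 = 4.576 mg/L.
e^(−k_1 t) = e^(−0.165×0.4607) = 0.9268; e^(−k_r t) = e^(−1.07×0.4607) = 0.6108.
D = 4.576 × (0.9268 − 0.6108) + 3.59 × 0.6108 = 1.446 + 2.193 = 3.639 mg/L.

D ≈ 3.64 mg/L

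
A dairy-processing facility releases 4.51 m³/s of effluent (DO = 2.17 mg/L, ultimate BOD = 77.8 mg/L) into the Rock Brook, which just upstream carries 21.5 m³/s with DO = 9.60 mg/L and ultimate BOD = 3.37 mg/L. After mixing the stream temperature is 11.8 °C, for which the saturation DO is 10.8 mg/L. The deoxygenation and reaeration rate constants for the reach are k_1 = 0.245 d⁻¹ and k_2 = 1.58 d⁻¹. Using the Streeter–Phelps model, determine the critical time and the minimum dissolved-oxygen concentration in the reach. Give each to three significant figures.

Mixed DO = (21.5×9.60 + 4.51×2.17)/(21.5+4.51) = 216.2/26.01 = 8.312 mg/L.
Mixed L₀ = (21.5×3.37 + 4.51×77.8)/(26.01) = 423.3/26.01 = 16.28 mg/L.
Initial deficit D₀ = C_s − DO₀ = 10.8 − 8.312 = 2.488 mg/L.
t_c = (1/1.335) ln[(1.58/0.245)(1 − 2.488×1.335/(0.245×16.28))] = 0.7491 × ln(1.077) = 0.05525 d.
D_c = (0.245/1.58) × 16.28 × e^(−0.245×0.05525) = 0.1551 × 16.28 × 0.9866 = 2.490 mg/L.
Minimum DO = 10.8 − 2.490 = 8.310 mg/L.

t_c ≈ 0.0552 d; minimum DO ≈ 8.31 mg/L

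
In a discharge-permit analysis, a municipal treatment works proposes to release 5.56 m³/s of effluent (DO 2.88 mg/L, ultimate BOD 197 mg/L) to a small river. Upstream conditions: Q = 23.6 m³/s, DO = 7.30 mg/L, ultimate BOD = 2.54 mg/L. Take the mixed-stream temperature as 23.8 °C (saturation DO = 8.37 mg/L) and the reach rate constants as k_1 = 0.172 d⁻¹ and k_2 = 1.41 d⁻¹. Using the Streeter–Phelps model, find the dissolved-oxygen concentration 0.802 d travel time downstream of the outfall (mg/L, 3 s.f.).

DO ≈ 4.73 mg/L

Mixed DO = (23.6×7.30 + 5.56×2.88)/(23.6+5.56) = 188.3/29.16 = 6.457 mg/L.
Mixed L₀ = (23.6×2.54 + 5.56×197)/(29.16) = 1155/29.16 = 39.62 mg/L.
Initial deficit D₀ = C_s − DO₀ = 8.37 − 6.457 = 1.913 mg/L.
D(0.802) = [0.172×39.62/(1.41−0.172)](e^(−0.172×0.802) − e^(−1.41×0.802)) + 1.913 e^(−1.41×0.802)
= 5.504 × (0.8711 − 0.3228) + 1.913 × 0.3228 = 3.636 mg/L.
DO = 8.37 − 3.636 = 4.734 mg/L.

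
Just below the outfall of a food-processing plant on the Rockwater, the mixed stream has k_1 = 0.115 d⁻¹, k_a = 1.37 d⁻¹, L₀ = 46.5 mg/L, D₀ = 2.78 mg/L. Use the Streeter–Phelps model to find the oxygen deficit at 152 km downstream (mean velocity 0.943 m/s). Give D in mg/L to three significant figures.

D ≈ 3.32 mg/L

Travel time t = x/v = 152 km / (0.943 m/s) = 152000 m / 0.943 m/s = 161200 s = 1.866 d.
k_1 L₀/(k_a−k_1) = 0.115×46.5/(1.37−0.115) = 5.348/1.255 = 4.261 mg/L.
e^(−k_1 t) = e^(−0.115×1.866) = 0.8069; e^(−k_a t) = e^(−1.37×1.866) = 0.07762.
D = 4.261 × (0.8069 − 0.07762) + 2.78 × 0.07762 = 3.107 + 0.2158 = 3.323 mg/L.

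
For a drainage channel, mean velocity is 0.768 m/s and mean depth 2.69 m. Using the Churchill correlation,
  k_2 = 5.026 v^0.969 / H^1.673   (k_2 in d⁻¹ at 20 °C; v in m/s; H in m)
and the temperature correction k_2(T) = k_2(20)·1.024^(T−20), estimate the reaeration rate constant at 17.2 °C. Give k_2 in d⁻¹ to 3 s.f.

k_2(20) = 5.026 × 0.768^0.969 / 2.69^1.673 = 5.026 × 0.7743 / 5.236 = 0.7433 d⁻¹.
k_2(17.2) = 0.7433 × 1.024^(17.2−20) = 0.7433 × 0.9358 = 0.6955 d⁻¹.

k_2 ≈ 0.696 d⁻¹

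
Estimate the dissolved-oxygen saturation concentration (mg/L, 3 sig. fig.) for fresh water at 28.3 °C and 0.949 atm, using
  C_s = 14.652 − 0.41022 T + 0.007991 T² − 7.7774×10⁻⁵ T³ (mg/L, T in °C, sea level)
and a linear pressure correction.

At sea level: C_s = 14.652 − 0.41022×28.3 + 0.007991×28.3² − 7.7774×10⁻⁵×28.3³ = 7.680 mg/L.
Pressure correction: C_s' = 7.680 × 0.949 = 7.288 mg/L.

C_s ≈ 7.29 mg/L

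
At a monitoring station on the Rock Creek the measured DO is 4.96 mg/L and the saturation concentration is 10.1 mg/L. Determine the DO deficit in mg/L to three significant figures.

D ≈ 5.14 mg/L

D = C_s − C = 10.1 − 4.96 = 5.14 mg/L.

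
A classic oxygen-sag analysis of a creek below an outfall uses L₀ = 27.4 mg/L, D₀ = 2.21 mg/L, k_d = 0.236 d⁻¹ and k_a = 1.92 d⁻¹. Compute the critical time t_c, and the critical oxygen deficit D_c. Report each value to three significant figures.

At the critical point dD/dt = 0, so k_d L₀ e^(−k_d t) = k_a D. Substituting D(t) from the Streeter–Phelps equation and solving for t gives
t_c = ln[(k_a/k_d)(1 − D₀(k_a−k_d)/(k_d L₀))] / (k_a−k_d).
Here k_a−k_d = 1.684 d⁻¹ and 1 − D₀(k_a−k_d)/(k_d L₀) = 1 − 2.21×1.684/(0.236×27.4) = 0.4245, so
t_c = ln(8.136 × 0.4245) / 1.684 = 1.239 / 1.684 = 0.7359 d.
D_c = (k_d/k_a) L₀ e^(−k_d t_c) = (0.236/1.92) × 27.4 × e^(−0.236×0.7359) = 0.1229 × 27.4 × 0.8406 = 2.831 mg/L.

t_c ≈ 0.736 d; D_c ≈ 2.83 mg/L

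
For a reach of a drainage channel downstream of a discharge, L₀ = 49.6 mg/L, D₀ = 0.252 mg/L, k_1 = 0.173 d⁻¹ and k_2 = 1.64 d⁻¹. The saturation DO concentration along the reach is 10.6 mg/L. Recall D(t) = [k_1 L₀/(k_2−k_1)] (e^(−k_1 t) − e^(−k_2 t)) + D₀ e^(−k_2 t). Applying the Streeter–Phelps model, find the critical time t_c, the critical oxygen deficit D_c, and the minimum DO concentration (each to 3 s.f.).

t_c = [1/(k_2−k_1)] ln[(k_2/k_1)(1 − D₀(k_2−k_1)/(k_1 L₀))]
= [1/(1.64−0.173)] ln[(1.64/0.173)(1 − 0.252×1.467/(0.173×49.6))]
= (1/1.467) ln[9.480 × 0.9569] = 0.6817 × ln(9.071) = 0.6817 × 2.205 = 1.503 d.
D_c = (k_1/k_2) L₀ e^(−k_1 t_c) = (0.173/1.64) × 49.6 × e^(−0.173×1.503) = 0.1055 × 49.6 × 0.7710 = 4.034 mg/L.
Minimum DO = C_s − D_c = 10.6 − 4.034 = 6.566 mg/L.

t_c ≈ 1.50 d; D_c ≈ 4.03 mg/L; min DO ≈ 6.57 mg/L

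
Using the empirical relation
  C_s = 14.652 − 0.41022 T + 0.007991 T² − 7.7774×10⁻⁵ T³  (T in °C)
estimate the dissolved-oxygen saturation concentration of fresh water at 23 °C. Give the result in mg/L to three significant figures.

C_s ≈ 8.50 mg/L

C_s = 14.652 − 0.41022×23 + 0.007991×23² − 7.7774×10⁻⁵×23³ = 8.498 mg/L.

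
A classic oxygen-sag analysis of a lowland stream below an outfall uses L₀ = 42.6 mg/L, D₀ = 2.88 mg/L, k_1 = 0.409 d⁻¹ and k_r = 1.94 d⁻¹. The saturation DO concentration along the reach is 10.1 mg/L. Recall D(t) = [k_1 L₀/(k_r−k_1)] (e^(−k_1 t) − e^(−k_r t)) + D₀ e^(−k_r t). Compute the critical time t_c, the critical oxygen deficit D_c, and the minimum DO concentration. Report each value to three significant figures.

t_c = [1/(k_r−k_1)] ln[(k_r/k_1)(1 − D₀(k_r−k_1)/(k_1 L₀))]
= [1/(1.94−0.409)] ln[(1.94/0.409)(1 − 2.88×1.531/(0.409×42.6))]
= (1/1.531) ln[4.743 × 0.7469] = 0.6532 × ln(3.543) = 0.6532 × 1.265 = 0.8262 d.
L(t_c) = L₀ e^(−k_1 t_c) = 42.6 × 0.7132 = 30.38 mg/L, and at the critical point k_r D_c = k_1 L, so D_c = (0.409/1.94) × 30.38 = 6.406 mg/L.
Minimum DO = C_s − D_c = 10.1 − 6.406 = 3.694 mg/L.

t_c ≈ 0.826 d; D_c ≈ 6.41 mg/L; min DO ≈ 3.69 mg/L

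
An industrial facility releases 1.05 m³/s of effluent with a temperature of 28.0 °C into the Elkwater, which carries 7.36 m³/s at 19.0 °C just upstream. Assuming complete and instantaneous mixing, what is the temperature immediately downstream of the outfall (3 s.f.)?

Flow-weighted mixing: C = (Q_r C_r + Q_w C_w)/(Q_r + Q_w)
= (7.36×19.0 + 1.05×28.0)/(7.36 + 1.05) = 169.2/8.410 = 20.12 °C.

20.1 °C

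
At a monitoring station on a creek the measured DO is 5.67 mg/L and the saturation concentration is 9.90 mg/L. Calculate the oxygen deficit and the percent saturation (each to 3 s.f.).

D = C_s − C = 9.90 − 5.67 = 4.23 mg/L.
% saturation = 5.67/9.90 × 100 = 57.3 %.

D ≈ 4.23 mg/L; 57.3 % saturation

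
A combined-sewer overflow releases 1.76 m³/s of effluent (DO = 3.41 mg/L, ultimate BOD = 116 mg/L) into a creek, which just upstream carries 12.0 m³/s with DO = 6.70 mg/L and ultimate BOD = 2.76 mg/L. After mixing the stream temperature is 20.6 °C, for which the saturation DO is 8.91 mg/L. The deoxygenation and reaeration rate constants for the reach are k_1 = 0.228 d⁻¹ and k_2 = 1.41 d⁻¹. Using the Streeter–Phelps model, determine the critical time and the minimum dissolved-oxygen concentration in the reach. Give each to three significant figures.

t_c ≈ 0.217 d; minimum DO ≈ 6.26 mg/L

Mixed DO = (12.0×6.70 + 1.76×3.41)/(12.0+1.76) = 86.40/13.76 = 6.279 mg/L.
Mixed L₀ = (12.0×2.76 + 1.76×116)/(13.76) = 237.3/13.76 = 17.24 mg/L.
Initial deficit D₀ = C_s − DO₀ = 8.91 − 6.279 = 2.631 mg/L.
t_c = (1/1.182) ln[(1.41/0.228)(1 − 2.631×1.182/(0.228×17.24))] = 0.8460 × ln(1.293) = 0.2174 d.
D_c = (0.228/1.41) × 17.24 × e^(−0.228×0.2174) = 0.1617 × 17.24 × 0.9516 = 2.654 mg/L.
Minimum DO = 8.91 − 2.654 = 6.256 mg/L.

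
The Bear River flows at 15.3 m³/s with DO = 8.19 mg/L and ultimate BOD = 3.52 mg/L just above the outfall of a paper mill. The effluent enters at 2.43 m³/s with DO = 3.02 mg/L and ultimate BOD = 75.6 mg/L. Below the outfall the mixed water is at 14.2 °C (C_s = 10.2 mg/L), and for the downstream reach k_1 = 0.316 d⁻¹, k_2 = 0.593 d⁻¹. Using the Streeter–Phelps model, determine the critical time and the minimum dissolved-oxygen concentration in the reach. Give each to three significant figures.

t_c ≈ 1.57 d; minimum DO ≈ 5.85 mg/L

Mixed DO = (15.3×8.19 + 2.43×3.02)/(15.3+2.43) = 132.6/17.73 = 7.481 mg/L.
Mixed L₀ = (15.3×3.52 + 2.43×75.6)/(17.73) = 237.6/17.73 = 13.40 mg/L.
Initial deficit D₀ = C_s − DO₀ = 10.2 − 7.481 = 2.719 mg/L.
t_c = (1/0.2770) ln[(0.593/0.316)(1 − 2.719×0.2770/(0.316×13.40))] = 3.610 × ln(1.543) = 1.565 d.
D_c = (0.316/0.593) × 13.40 × e^(−0.316×1.565) = 0.5329 × 13.40 × 0.6098 = 4.354 mg/L.
Minimum DO = 10.2 − 4.354 = 5.846 mg/L.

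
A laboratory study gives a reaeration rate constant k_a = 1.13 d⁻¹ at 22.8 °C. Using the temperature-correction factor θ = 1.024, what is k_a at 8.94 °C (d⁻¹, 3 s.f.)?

k_a ≈ 0.813 d⁻¹

k_a(T₂) = k_a(T₁) · θ^(T₂−T₁) = 1.13 × 1.024^(8.94−22.8)
= 1.13 × 1.024^-13.9 = 1.13 × 0.7199 = 0.8134 d⁻¹.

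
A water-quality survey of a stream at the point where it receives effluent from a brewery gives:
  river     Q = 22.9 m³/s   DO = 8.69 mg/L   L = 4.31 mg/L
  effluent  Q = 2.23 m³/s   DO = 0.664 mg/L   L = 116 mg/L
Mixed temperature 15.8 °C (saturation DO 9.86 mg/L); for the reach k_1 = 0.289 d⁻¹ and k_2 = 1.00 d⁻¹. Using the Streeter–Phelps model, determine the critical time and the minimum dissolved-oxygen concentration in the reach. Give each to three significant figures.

t_c ≈ 1.19 d; minimum DO ≈ 6.95 mg/L

Mixed DO = (22.9×8.69 + 2.23×0.664)/(22.9+2.23) = 200.5/25.13 = 7.978 mg/L.
Mixed L₀ = (22.9×4.31 + 2.23×116)/(25.13) = 357.4/25.13 = 14.22 mg/L.
Initial deficit D₀ = C_s − DO₀ = 9.86 − 7.978 = 1.882 mg/L.
t_c = (1/0.7110) ln[(1.00/0.289)(1 − 1.882×0.7110/(0.289×14.22))] = 1.406 × ln(2.334) = 1.192 d.
D_c = (0.289/1.00) × 14.22 × e^(−0.289×1.192) = 0.2890 × 14.22 × 0.7086 = 2.912 mg/L.
Minimum DO = 9.86 − 2.912 = 6.948 mg/L.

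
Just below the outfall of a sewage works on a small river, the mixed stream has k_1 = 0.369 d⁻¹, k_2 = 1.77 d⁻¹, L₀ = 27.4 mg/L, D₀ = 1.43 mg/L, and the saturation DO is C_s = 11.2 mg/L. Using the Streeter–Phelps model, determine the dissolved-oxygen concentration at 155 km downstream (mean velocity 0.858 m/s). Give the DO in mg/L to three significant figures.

DO ≈ 8.01 mg/L

Travel time t = x/v = 155 km / (0.858 m/s) = 155000 m / 0.858 m/s = 180700 s = 2.091 d.
k_1 L₀/(k_2−k_1) = 0.369×27.4/(1.77−0.369) = 10.11/1.401 = 7.217 mg/L.
e^(−k_1 t) = e^(−0.369×2.091) = 0.4623; e^(−k_2 t) = e^(−1.77×2.091) = 0.02470.
D = 7.217 × (0.4623 − 0.02470) + 1.43 × 0.02470 = 3.158 + 0.03532 = 3.193 mg/L.
DO = C_s − D = 11.2 − 3.193 = 8.007 mg/L.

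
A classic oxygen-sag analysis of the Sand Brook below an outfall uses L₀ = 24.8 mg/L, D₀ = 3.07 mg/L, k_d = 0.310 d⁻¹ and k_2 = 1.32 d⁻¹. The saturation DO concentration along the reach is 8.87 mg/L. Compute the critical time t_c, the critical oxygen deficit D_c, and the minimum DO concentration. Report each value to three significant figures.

t_c ≈ 0.923 d; D_c ≈ 4.37 mg/L; min DO ≈ 4.50 mg/L

t_c = [1/(k_2−k_d)] ln[(k_2/k_d)(1 − D₀(k_2−k_d)/(k_d L₀))]
= [1/(1.32−0.310)] ln[(1.32/0.310)(1 − 3.07×1.010/(0.310×24.8))]
= (1/1.010) ln[4.258 × 0.5967] = 0.9901 × ln(2.541) = 0.9901 × 0.9324 = 0.9232 d.
L(t_c) = L₀ e^(−k_d t_c) = 24.8 × 0.7511 = 18.63 mg/L, and at the critical point k_2 D_c = k_d L, so D_c = (0.310/1.32) × 18.63 = 4.375 mg/L.
Minimum DO = C_s − D_c = 8.87 − 4.375 = 4.495 mg/L.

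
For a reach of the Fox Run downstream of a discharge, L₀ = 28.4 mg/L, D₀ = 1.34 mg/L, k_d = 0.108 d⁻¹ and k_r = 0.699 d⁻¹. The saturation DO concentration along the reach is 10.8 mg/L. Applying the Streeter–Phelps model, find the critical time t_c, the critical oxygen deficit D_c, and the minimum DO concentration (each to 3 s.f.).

t_c ≈ 2.65 d; D_c ≈ 3.29 mg/L; min DO ≈ 7.51 mg/L

At the critical point dD/dt = 0, so k_d L₀ e^(−k_d t) = k_r D. Substituting D(t) from the Streeter–Phelps equation and solving for t gives
t_c = ln[(k_r/k_d)(1 − D₀(k_r−k_d)/(k_d L₀))] / (k_r−k_d).
Here k_r−k_d = 0.5910 d⁻¹ and 1 − D₀(k_r−k_d)/(k_d L₀) = 1 − 1.34×0.5910/(0.108×28.4) = 0.7418, so
t_c = ln(6.472 × 0.7418) / 0.5910 = 1.569 / 0.5910 = 2.655 d.
D_c = (k_d/k_r) L₀ e^(−k_d t_c) = (0.108/0.699) × 28.4 × e^(−0.108×2.655) = 0.1545 × 28.4 × 0.7507 = 3.294 mg/L.
Minimum DO = C_s − D_c = 10.8 − 3.294 = 7.506 mg/L.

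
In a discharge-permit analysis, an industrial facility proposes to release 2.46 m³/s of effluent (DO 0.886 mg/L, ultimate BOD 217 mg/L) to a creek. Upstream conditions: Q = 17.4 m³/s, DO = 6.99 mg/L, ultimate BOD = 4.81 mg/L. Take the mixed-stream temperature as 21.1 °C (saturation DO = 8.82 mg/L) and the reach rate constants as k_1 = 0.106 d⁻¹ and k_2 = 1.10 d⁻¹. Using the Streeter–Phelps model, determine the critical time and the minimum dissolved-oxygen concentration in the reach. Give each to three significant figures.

Mixed DO = (17.4×6.99 + 2.46×0.886)/(17.4+2.46) = 123.8/19.86 = 6.234 mg/L.
Mixed L₀ = (17.4×4.81 + 2.46×217)/(19.86) = 617.5/19.86 = 31.09 mg/L.
Initial deficit D₀ = C_s − DO₀ = 8.82 − 6.234 = 2.586 mg/L.
t_c = (1/0.9940) ln[(1.10/0.106)(1 − 2.586×0.9940/(0.106×31.09))] = 1.006 × ln(2.284) = 0.8308 d.
D_c = (0.106/1.10) × 31.09 × e^(−0.106×0.8308) = 0.09636 × 31.09 × 0.9157 = 2.744 mg/L.
Minimum DO = 8.82 − 2.744 = 6.076 mg/L.

t_c ≈ 0.831 d; minimum DO ≈ 6.08 mg/L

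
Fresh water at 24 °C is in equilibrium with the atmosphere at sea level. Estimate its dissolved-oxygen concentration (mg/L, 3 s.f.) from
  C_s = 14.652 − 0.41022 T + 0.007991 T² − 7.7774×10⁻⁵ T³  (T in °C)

C_s ≈ 8.33 mg/L

C_s = 14.652 − 0.41022×24 + 0.007991×24² − 7.7774×10⁻⁵×24³ = 8.334 mg/L.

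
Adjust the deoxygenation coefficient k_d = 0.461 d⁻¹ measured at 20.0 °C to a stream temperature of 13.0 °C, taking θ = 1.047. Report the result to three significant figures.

k_d(T₂) = k_d(T₁) · θ^(T₂−T₁) = 0.461 × 1.047^(13.0−20.0)
= 0.461 × 1.047^-7.00 = 0.461 × 0.7251 = 0.3343 d⁻¹.

k_d ≈ 0.334 d⁻¹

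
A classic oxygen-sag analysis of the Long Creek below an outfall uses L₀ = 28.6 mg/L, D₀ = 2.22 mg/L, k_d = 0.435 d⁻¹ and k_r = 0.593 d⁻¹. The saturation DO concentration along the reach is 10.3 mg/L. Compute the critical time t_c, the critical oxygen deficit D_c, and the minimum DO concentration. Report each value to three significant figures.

t_c ≈ 1.78 d; D_c ≈ 9.67 mg/L; min DO ≈ 0.628 mg/L

With k_r/k_d = 1.363 and 1 − D₀(k_r−k_d)/(k_d L₀) = 0.9718,
t_c = ln(1.363 × 0.9718) / (0.593 − 0.435) = ln(1.325) / 0.1580 = 0.2812/0.1580 = 1.780 d.
D_c = (k_d/k_r) L₀ e^(−k_d t_c) = (0.435/0.593) × 28.6 × e^(−0.435×1.780) = 0.7336 × 28.6 × 0.4610 = 9.672 mg/L.
Minimum DO = C_s − D_c = 10.3 − 9.672 = 0.6280 mg/L.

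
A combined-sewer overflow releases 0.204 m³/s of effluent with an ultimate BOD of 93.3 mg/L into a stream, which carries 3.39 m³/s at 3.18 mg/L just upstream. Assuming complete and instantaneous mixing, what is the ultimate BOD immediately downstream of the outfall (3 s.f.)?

8.30 mg/L

Flow-weighted mixing: C = (Q_r C_r + Q_w C_w)/(Q_r + Q_w)
= (3.39×3.18 + 0.204×93.3)/(3.39 + 0.204) = 29.81/3.594 = 8.295 mg/L.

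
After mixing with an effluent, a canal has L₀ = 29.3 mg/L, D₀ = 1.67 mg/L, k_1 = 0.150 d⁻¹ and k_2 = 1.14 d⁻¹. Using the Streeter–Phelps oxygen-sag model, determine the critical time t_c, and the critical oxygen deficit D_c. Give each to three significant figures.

t_c ≈ 1.57 d; D_c ≈ 3.05 mg/L

t_c = [1/(k_2−k_1)] ln[(k_2/k_1)(1 − D₀(k_2−k_1)/(k_1 L₀))]
= [1/(1.14−0.150)] ln[(1.14/0.150)(1 − 1.67×0.9900/(0.150×29.3))]
= (1/0.9900) ln[7.600 × 0.6238] = 1.010 × ln(4.741) = 1.010 × 1.556 = 1.572 d.
L(t_c) = L₀ e^(−k_1 t_c) = 29.3 × 0.7899 = 23.15 mg/L, and at the critical point k_2 D_c = k_1 L, so D_c = (0.150/1.14) × 23.15 = 3.045 mg/L.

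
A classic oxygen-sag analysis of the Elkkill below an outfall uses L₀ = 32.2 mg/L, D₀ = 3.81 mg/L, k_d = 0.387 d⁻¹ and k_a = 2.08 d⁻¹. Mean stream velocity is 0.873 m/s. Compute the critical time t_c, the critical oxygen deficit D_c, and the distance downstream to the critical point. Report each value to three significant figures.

At the critical point dD/dt = 0, so k_d L₀ e^(−k_d t) = k_a D. Substituting D(t) from the Streeter–Phelps equation and solving for t gives
t_c = ln[(k_a/k_d)(1 − D₀(k_a−k_d)/(k_d L₀))] / (k_a−k_d).
Here k_a−k_d = 1.693 d⁻¹ and 1 − D₀(k_a−k_d)/(k_d L₀) = 1 − 3.81×1.693/(0.387×32.2) = 0.4824, so
t_c = ln(5.375 × 0.4824) / 1.693 = 0.9527 / 1.693 = 0.5627 d.
D_c = (k_d/k_a) L₀ e^(−k_d t_c) = (0.387/2.08) × 32.2 × e^(−0.387×0.5627) = 0.1861 × 32.2 × 0.8043 = 4.819 mg/L.
x_c = v t_c = 0.873 m/s × 0.5627 d × 86400 s/d = 42440 m ≈ 42.4 km.

t_c ≈ 0.563 d; D_c ≈ 4.82 mg/L; x_c ≈ 42.4 km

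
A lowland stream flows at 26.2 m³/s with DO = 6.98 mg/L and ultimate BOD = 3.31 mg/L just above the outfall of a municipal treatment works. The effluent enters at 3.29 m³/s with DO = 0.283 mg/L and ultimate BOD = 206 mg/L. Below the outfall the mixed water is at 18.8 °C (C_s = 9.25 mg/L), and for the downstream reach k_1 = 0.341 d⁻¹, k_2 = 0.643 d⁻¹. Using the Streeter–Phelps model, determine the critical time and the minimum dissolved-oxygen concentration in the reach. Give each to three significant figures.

Mixed DO = (26.2×6.98 + 3.29×0.283)/(26.2+3.29) = 183.8/29.49 = 6.233 mg/L.
Mixed L₀ = (26.2×3.31 + 3.29×206)/(29.49) = 764.5/29.49 = 25.92 mg/L.
Initial deficit D₀ = C_s − DO₀ = 9.25 − 6.233 = 3.017 mg/L.
t_c = (1/0.3020) ln[(0.643/0.341)(1 − 3.017×0.3020/(0.341×25.92))] = 3.311 × ln(1.691) = 1.740 d.
D_c = (0.341/0.643) × 25.92 × e^(−0.341×1.740) = 0.5303 × 25.92 × 0.5525 = 7.595 mg/L.
Minimum DO = 9.25 − 7.595 = 1.655 mg/L.

t_c ≈ 1.74 d; minimum DO ≈ 1.65 mg/L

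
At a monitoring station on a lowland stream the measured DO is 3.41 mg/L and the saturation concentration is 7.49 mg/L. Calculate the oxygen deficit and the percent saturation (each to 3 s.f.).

D ≈ 4.08 mg/L; 45.5 % saturation

D = C_s − C = 7.49 − 3.41 = 4.08 mg/L.
% saturation = 3.41/7.49 × 100 = 45.5 %.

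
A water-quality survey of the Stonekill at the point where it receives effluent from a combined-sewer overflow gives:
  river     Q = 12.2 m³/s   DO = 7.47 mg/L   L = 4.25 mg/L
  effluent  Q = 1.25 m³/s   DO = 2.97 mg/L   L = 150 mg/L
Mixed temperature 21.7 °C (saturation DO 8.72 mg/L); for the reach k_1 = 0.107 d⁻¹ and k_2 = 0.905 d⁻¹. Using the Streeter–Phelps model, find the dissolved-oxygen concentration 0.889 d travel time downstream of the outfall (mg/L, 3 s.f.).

DO ≈ 6.87 mg/L

Mixed DO = (12.2×7.47 + 1.25×2.97)/(12.2+1.25) = 94.85/13.45 = 7.052 mg/L.
Mixed L₀ = (12.2×4.25 + 1.25×150)/(13.45) = 239.3/13.45 = 17.80 mg/L.
Initial deficit D₀ = C_s − DO₀ = 8.72 − 7.052 = 1.668 mg/L.
D(0.889) = [0.107×17.80/(0.905−0.107)](e^(−0.107×0.889) − e^(−0.905×0.889)) + 1.668 e^(−0.905×0.889)
= 2.386 × (0.9093 − 0.4473) + 1.668 × 0.4473 = 1.848 mg/L.
DO = 8.72 − 1.848 = 6.872 mg/L.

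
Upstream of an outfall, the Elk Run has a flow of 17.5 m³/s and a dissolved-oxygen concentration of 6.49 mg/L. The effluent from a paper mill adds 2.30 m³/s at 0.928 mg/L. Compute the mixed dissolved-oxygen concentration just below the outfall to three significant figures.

5.84 mg/L

Flow-weighted mixing: C = (Q_r C_r + Q_w C_w)/(Q_r + Q_w)
= (17.5×6.49 + 2.30×0.928)/(17.5 + 2.30) = 115.7/19.80 = 5.844 mg/L.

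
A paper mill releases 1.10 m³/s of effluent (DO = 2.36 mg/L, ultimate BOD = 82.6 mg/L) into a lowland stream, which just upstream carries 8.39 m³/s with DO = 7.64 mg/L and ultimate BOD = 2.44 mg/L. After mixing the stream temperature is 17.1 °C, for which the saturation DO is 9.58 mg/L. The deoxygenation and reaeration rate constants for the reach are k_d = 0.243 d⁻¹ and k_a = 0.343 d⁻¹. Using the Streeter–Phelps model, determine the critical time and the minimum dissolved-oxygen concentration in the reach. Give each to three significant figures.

t_c ≈ 2.51 d; minimum DO ≈ 5.06 mg/L

Mixed DO = (8.39×7.64 + 1.10×2.36)/(8.39+1.10) = 66.70/9.490 = 7.028 mg/L.
Mixed L₀ = (8.39×2.44 + 1.10×82.6)/(9.490) = 111.3/9.490 = 11.73 mg/L.
Initial deficit D₀ = C_s − DO₀ = 9.58 − 7.028 = 2.552 mg/L.
t_c = (1/0.1000) ln[(0.343/0.243)(1 − 2.552×0.1000/(0.243×11.73))] = 10.00 × ln(1.285) = 2.509 d.
D_c = (0.243/0.343) × 11.73 × e^(−0.243×2.509) = 0.7085 × 11.73 × 0.5435 = 4.517 mg/L.
Minimum DO = 9.58 − 4.517 = 5.063 mg/L.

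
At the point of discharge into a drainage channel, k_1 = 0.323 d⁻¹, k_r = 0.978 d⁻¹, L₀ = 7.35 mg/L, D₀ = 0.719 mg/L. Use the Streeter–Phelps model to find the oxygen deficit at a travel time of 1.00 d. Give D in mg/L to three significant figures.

D ≈ 1.53 mg/L

k_1 L₀/(k_r−k_1) = 0.323×7.35/(0.978−0.323) = 2.374/0.6550 = 3.625 mg/L.
e^(−k_1 t) = e^(−0.323×1.000) = 0.7240; e^(−k_r t) = e^(−0.978×1.000) = 0.3761.
D = 3.625 × (0.7240 − 0.3761) + 0.719 × 0.3761 = 1.261 + 0.2704 = 1.531 mg/L.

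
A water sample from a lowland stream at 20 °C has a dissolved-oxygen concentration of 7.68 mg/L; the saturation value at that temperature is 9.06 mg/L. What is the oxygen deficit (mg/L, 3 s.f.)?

D ≈ 1.38 mg/L

D = C_s − C = 9.06 − 7.68 = 1.38 mg/L.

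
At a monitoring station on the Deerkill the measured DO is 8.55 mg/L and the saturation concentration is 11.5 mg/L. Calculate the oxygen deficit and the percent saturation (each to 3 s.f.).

D ≈ 2.95 mg/L; 74.3 % saturation

D = C_s − C = 11.5 − 8.55 = 2.95 mg/L.
% saturation = 8.55/11.5 × 100 = 74.3 %.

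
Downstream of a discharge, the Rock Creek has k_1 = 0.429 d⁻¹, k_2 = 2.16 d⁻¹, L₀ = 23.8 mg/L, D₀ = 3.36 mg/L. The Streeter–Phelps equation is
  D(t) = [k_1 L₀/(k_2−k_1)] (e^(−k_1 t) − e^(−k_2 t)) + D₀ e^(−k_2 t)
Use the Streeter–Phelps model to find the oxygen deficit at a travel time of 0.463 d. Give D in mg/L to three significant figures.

k_1 L₀/(k_2−k_1) = 0.429×23.8/(2.16−0.429) = 10.21/1.731 = 5.898 mg/L.
e^(−k_1 t) = e^(−0.429×0.4630) = 0.8199; e^(−k_2 t) = e^(−2.16×0.4630) = 0.3679.
D = 5.898 × (0.8199 − 0.3679) + 3.36 × 0.3679 = 2.666 + 1.236 = 3.902 mg/L.

D ≈ 3.90 mg/L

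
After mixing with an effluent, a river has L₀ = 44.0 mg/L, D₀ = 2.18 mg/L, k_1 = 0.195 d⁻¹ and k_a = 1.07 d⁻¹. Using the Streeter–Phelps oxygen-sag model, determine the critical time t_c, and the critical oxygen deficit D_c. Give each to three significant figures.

At the critical point dD/dt = 0, so k_1 L₀ e^(−k_1 t) = k_a D. Substituting D(t) from the Streeter–Phelps equation and solving for t gives
t_c = ln[(k_a/k_1)(1 − D₀(k_a−k_1)/(k_1 L₀))] / (k_a−k_1).
Here k_a−k_1 = 0.8750 d⁻¹ and 1 − D₀(k_a−k_1)/(k_1 L₀) = 1 − 2.18×0.8750/(0.195×44.0) = 0.7777, so
t_c = ln(5.487 × 0.7777) / 0.8750 = 1.451 / 0.8750 = 1.658 d.
D_c = (k_1/k_a) L₀ e^(−k_1 t_c) = (0.195/1.07) × 44.0 × e^(−0.195×1.658) = 0.1822 × 44.0 × 0.7237 = 5.803 mg/L.

t_c ≈ 1.66 d; D_c ≈ 5.80 mg/L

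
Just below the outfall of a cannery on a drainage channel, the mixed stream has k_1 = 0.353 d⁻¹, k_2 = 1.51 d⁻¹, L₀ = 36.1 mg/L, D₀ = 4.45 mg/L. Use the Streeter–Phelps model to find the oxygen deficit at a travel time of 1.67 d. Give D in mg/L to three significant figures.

k_1 L₀/(k_2−k_1) = 0.353×36.1/(1.51−0.353) = 12.74/1.157 = 11.01 mg/L.
e^(−k_1 t) = e^(−0.353×1.670) = 0.5546; e^(−k_2 t) = e^(−1.51×1.670) = 0.08032.
D = 11.01 × (0.5546 − 0.08032) + 4.45 × 0.08032 = 5.224 + 0.3574 = 5.581 mg/L.

D ≈ 5.58 mg/L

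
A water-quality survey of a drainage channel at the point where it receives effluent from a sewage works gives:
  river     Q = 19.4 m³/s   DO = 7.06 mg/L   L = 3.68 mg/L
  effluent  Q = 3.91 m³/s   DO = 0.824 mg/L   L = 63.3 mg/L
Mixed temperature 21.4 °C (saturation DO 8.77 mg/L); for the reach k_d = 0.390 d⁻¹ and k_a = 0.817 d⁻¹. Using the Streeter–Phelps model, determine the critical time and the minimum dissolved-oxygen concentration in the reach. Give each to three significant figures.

Mixed DO = (19.4×7.06 + 3.91×0.824)/(19.4+3.91) = 140.2/23.31 = 6.014 mg/L.
Mixed L₀ = (19.4×3.68 + 3.91×63.3)/(23.31) = 318.9/23.31 = 13.68 mg/L.
Initial deficit D₀ = C_s − DO₀ = 8.77 − 6.014 = 2.756 mg/L.
t_c = (1/0.4270) ln[(0.817/0.390)(1 − 2.756×0.4270/(0.390×13.68))] = 2.342 × ln(1.633) = 1.148 d.
D_c = (0.390/0.817) × 13.68 × e^(−0.390×1.148) = 0.4774 × 13.68 × 0.6390 = 4.173 mg/L.
Minimum DO = 8.77 − 4.173 = 4.597 mg/L.

t_c ≈ 1.15 d; minimum DO ≈ 4.60 mg/L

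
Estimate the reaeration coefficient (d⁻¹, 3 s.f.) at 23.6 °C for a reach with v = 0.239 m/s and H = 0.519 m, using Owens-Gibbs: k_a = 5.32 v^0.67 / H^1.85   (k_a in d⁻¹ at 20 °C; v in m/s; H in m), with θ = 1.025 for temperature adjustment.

k_a ≈ 7.50 d⁻¹

k_a(20) = 5.32 × 0.239^0.67 / 0.519^1.85 = 5.32 × 0.3833 / 0.2972 = 6.861 d⁻¹.
k_a(23.6) = 6.861 × 1.025^(23.6−20) = 6.861 × 1.093 = 7.499 d⁻¹.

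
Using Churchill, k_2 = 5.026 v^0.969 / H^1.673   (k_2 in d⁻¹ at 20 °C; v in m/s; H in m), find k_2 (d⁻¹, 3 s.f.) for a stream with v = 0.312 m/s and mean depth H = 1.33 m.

k_2 ≈ 1.01 d⁻¹

k_2 = 5.026 × 0.312^0.969 / 1.33^1.673 = 5.026 × 0.3235 / 1.611 = 1.009 d⁻¹.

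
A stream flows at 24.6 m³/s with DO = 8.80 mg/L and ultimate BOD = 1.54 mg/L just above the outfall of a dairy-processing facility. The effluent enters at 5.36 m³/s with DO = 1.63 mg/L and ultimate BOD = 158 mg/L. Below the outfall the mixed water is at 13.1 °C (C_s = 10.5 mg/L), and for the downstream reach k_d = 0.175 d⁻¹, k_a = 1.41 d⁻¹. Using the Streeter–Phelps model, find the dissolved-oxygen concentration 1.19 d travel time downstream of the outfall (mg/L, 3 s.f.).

Mixed DO = (24.6×8.80 + 5.36×1.63)/(24.6+5.36) = 225.2/29.96 = 7.517 mg/L.
Mixed L₀ = (24.6×1.54 + 5.36×158)/(29.96) = 884.8/29.96 = 29.53 mg/L.
Initial deficit D₀ = C_s − DO₀ = 10.5 − 7.517 = 2.983 mg/L.
D(1.19) = [0.175×29.53/(1.41−0.175)](e^(−0.175×1.19) − e^(−1.41×1.19)) + 2.983 e^(−1.41×1.19)
= 4.185 × (0.8120 − 0.1868) + 2.983 × 0.1868 = 3.173 mg/L.
DO = 10.5 − 3.173 = 7.327 mg/L.

DO ≈ 7.33 mg/L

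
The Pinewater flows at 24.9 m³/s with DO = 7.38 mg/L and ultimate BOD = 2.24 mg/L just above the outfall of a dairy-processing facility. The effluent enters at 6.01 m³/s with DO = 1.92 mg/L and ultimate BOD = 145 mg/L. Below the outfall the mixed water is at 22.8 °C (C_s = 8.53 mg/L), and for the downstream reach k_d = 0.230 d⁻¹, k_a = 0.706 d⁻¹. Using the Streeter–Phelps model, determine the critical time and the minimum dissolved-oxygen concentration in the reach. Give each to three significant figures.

t_c ≈ 2.01 d; minimum DO ≈ 2.37 mg/L

Mixed DO = (24.9×7.38 + 6.01×1.92)/(24.9+6.01) = 195.3/30.91 = 6.318 mg/L.
Mixed L₀ = (24.9×2.24 + 6.01×145)/(30.91) = 927.2/30.91 = 30.00 mg/L.
Initial deficit D₀ = C_s − DO₀ = 8.53 − 6.318 = 2.212 mg/L.
t_c = (1/0.4760) ln[(0.706/0.230)(1 − 2.212×0.4760/(0.230×30.00))] = 2.101 × ln(2.601) = 2.008 d.
D_c = (0.230/0.706) × 30.00 × e^(−0.230×2.008) = 0.3258 × 30.00 × 0.6301 = 6.157 mg/L.
Minimum DO = 8.53 − 6.157 = 2.373 mg/L.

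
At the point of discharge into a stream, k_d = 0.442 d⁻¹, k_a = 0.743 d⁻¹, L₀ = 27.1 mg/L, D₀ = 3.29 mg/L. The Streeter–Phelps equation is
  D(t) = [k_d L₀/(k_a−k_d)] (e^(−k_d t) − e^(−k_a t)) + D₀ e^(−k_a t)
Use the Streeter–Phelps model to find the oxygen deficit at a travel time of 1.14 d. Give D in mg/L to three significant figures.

k_d L₀/(k_a−k_d) = 0.442×27.1/(0.743−0.442) = 11.98/0.3010 = 39.79 mg/L.
e^(−k_d t) = e^(−0.442×1.140) = 0.6042; e^(−k_a t) = e^(−0.743×1.140) = 0.4287.
D = 39.79 × (0.6042 − 0.4287) + 3.29 × 0.4287 = 6.984 + 1.410 = 8.394 mg/L.

D ≈ 8.39 mg/L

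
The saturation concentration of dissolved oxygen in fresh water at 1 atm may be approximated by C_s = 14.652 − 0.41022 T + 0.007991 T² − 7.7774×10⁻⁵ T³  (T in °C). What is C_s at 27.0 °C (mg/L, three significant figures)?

C_s ≈ 7.87 mg/L

C_s = 14.652 − 0.41022×27.0 + 0.007991×27.0² − 7.7774×10⁻⁵×27.0³ = 7.871 mg/L.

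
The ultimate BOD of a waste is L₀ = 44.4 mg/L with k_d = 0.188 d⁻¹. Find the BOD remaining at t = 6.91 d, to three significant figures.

L ≈ 12.1 mg/L

L_t = L₀ e^(−k_d t) = 44.4 × e^(−0.188×6.91) = 44.4 × 0.2728 = 12.11 mg/L.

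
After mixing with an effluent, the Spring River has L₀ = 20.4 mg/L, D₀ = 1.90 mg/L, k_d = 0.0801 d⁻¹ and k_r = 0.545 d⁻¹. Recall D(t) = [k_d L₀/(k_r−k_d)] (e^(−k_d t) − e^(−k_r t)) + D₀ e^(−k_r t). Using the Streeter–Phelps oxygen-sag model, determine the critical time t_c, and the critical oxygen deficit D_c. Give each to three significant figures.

With k_r/k_d = 6.804 and 1 − D₀(k_r−k_d)/(k_d L₀) = 0.4594,
t_c = ln(6.804 × 0.4594) / (0.545 − 0.0801) = ln(3.126) / 0.4649 = 1.140/0.4649 = 2.452 d.
D_c = (k_d/k_r) L₀ e^(−k_d t_c) = (0.0801/0.545) × 20.4 × e^(−0.0801×2.452) = 0.1470 × 20.4 × 0.8217 = 2.464 mg/L.

t_c ≈ 2.45 d; D_c ≈ 2.46 mg/L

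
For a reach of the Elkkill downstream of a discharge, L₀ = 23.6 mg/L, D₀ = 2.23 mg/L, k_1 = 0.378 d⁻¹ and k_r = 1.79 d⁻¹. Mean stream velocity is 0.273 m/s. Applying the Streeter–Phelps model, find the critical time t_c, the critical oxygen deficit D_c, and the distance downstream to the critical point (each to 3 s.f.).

t_c ≈ 0.793 d; D_c ≈ 3.69 mg/L; x_c ≈ 18.7 km

With k_r/k_1 = 4.735 and 1 − D₀(k_r−k_1)/(k_1 L₀) = 0.6470,
t_c = ln(4.735 × 0.6470) / (1.79 − 0.378) = ln(3.064) / 1.412 = 1.120/1.412 = 0.7930 d.
D_c = (k_1/k_r) L₀ e^(−k_1 t_c) = (0.378/1.79) × 23.6 × e^(−0.378×0.7930) = 0.2112 × 23.6 × 0.7410 = 3.693 mg/L.
x_c = v t_c = 0.273 m/s × 0.7930 d × 86400 s/d = 18700 m ≈ 18.7 km.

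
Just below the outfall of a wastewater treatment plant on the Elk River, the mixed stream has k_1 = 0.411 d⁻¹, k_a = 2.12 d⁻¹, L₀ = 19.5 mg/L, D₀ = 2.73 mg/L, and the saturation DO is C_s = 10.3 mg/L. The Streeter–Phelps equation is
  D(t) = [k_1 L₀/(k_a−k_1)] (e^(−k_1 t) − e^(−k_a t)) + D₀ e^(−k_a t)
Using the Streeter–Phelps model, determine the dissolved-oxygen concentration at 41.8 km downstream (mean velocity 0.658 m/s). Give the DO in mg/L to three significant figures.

Travel time t = x/v = 41.8 km / (0.658 m/s) = 41800 m / 0.658 m/s = 63530 s = 0.7353 d.
k_1 L₀/(k_a−k_1) = 0.411×19.5/(2.12−0.411) = 8.014/1.709 = 4.690 mg/L.
e^(−k_1 t) = e^(−0.411×0.7353) = 0.7392; e^(−k_a t) = e^(−2.12×0.7353) = 0.2104.
D = 4.690 × (0.7392 − 0.2104) + 2.73 × 0.2104 = 2.480 + 0.5744 = 3.054 mg/L.
DO = C_s − D = 10.3 − 3.054 = 7.246 mg/L.

DO ≈ 7.25 mg/L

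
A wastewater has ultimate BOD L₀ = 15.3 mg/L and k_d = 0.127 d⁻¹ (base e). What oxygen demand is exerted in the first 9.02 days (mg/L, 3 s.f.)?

y ≈ 10.4 mg/L

y_t = L₀(1 − e^(−k_d t)) = 15.3 × (1 − e^(−0.127×9.02))
= 15.3 × (1 − 0.3181) = 15.3 × 0.6819 = 10.43 mg/L.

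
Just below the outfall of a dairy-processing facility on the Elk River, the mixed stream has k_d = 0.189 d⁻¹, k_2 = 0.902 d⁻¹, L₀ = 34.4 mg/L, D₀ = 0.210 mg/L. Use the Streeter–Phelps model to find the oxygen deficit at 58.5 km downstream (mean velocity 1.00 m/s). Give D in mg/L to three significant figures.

D ≈ 3.19 mg/L

Travel time t = x/v = 58.5 km / (1.00 m/s) = 58500 m / 1.00 m/s = 58500 s = 0.6771 d.
k_d L₀/(k_2−k_d) = 0.189×34.4/(0.902−0.189) = 6.502/0.7130 = 9.119 mg/L.
e^(−k_d t) = e^(−0.189×0.6771) = 0.8799; e^(−k_2 t) = e^(−0.902×0.6771) = 0.5430.
D = 9.119 × (0.8799 − 0.5430) + 0.210 × 0.5430 = 3.072 + 0.1140 = 3.186 mg/L.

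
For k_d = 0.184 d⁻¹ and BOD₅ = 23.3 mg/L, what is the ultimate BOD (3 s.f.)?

L₀ ≈ 38.7 mg/L

BOD₅ = L₀(1 − e^(−5k_d)) ⇒ L₀ = BOD₅ / (1 − e^(−5×0.184))
= 23.3 / (1 − 0.3985) = 23.3 / 0.6015 = 38.74 mg/L.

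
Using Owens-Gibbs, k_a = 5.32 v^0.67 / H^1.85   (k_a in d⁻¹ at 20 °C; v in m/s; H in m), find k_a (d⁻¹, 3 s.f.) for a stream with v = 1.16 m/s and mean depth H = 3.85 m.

k_a = 5.32 × 1.16^0.67 / 3.85^1.85 = 5.32 × 1.105 / 12.11 = 0.4853 d⁻¹.

k_a ≈ 0.485 d⁻¹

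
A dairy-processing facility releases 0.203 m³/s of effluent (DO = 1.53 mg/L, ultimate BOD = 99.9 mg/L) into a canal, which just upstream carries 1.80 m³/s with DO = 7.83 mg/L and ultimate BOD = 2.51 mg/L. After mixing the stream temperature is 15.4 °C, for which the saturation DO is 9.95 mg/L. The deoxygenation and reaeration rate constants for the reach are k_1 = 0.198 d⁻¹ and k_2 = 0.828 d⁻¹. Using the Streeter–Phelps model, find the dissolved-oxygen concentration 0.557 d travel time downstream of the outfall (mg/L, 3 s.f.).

Mixed DO = (1.80×7.83 + 0.203×1.53)/(1.80+0.203) = 14.40/2.003 = 7.192 mg/L.
Mixed L₀ = (1.80×2.51 + 0.203×99.9)/(2.003) = 24.80/2.003 = 12.38 mg/L.
Initial deficit D₀ = C_s − DO₀ = 9.95 − 7.192 = 2.758 mg/L.
D(0.557) = [0.198×12.38/(0.828−0.198)](e^(−0.198×0.557) − e^(−0.828×0.557)) + 2.758 e^(−0.828×0.557)
= 3.891 × (0.8956 − 0.6305) + 2.758 × 0.6305 = 2.771 mg/L.
DO = 9.95 − 2.771 = 7.179 mg/L.

DO ≈ 7.18 mg/L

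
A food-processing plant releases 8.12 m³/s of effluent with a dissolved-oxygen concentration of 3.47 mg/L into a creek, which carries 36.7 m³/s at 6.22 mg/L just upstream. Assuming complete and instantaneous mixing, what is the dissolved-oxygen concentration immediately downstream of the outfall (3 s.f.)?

Flow-weighted mixing: C = (Q_r C_r + Q_w C_w)/(Q_r + Q_w)
= (36.7×6.22 + 8.12×3.47)/(36.7 + 8.12) = 256.5/44.82 = 5.722 mg/L.

5.72 mg/L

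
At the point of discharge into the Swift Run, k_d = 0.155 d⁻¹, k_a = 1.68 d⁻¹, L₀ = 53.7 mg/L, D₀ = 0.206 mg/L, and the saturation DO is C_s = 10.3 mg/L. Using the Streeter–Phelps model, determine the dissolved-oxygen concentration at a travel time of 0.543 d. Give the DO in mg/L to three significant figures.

DO ≈ 7.39 mg/L

k_d L₀/(k_a−k_d) = 0.155×53.7/(1.68−0.155) = 8.324/1.525 = 5.458 mg/L.
e^(−k_d t) = e^(−0.155×0.5430) = 0.9193; e^(−k_a t) = e^(−1.68×0.5430) = 0.4016.
D = 5.458 × (0.9193 − 0.4016) + 0.206 × 0.4016 = 2.825 + 0.08273 = 2.908 mg/L.
DO = C_s − D = 10.3 − 2.908 = 7.392 mg/L.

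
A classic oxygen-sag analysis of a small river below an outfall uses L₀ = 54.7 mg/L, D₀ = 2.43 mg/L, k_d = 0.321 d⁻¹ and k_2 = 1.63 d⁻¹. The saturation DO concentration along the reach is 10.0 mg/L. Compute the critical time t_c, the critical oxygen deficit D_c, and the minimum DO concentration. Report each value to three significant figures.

At the critical point dD/dt = 0, so k_d L₀ e^(−k_d t) = k_2 D. Substituting D(t) from the Streeter–Phelps equation and solving for t gives
t_c = ln[(k_2/k_d)(1 − D₀(k_2−k_d)/(k_d L₀))] / (k_2−k_d).
Here k_2−k_d = 1.309 d⁻¹ and 1 − D₀(k_2−k_d)/(k_d L₀) = 1 − 2.43×1.309/(0.321×54.7) = 0.8188, so
t_c = ln(5.078 × 0.8188) / 1.309 = 1.425 / 1.309 = 1.089 d.
D_c = (k_d/k_2) L₀ e^(−k_d t_c) = (0.321/1.63) × 54.7 × e^(−0.321×1.089) = 0.1969 × 54.7 × 0.7051 = 7.595 mg/L.
Minimum DO = C_s − D_c = 10.0 − 7.595 = 2.405 mg/L.

t_c ≈ 1.09 d; D_c ≈ 7.60 mg/L; min DO ≈ 2.40 mg/L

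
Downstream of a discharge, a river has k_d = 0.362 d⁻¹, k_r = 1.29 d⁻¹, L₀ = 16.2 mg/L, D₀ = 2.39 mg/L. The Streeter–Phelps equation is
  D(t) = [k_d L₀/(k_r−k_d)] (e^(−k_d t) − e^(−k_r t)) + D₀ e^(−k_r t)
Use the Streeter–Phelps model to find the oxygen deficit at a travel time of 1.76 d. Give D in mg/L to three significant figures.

D ≈ 2.94 mg/L

k_d L₀/(k_r−k_d) = 0.362×16.2/(1.29−0.362) = 5.864/0.9280 = 6.319 mg/L.
e^(−k_d t) = e^(−0.362×1.760) = 0.5288; e^(−k_r t) = e^(−1.29×1.760) = 0.1033.
D = 6.319 × (0.5288 − 0.1033) + 2.39 × 0.1033 = 2.689 + 0.2468 = 2.936 mg/L.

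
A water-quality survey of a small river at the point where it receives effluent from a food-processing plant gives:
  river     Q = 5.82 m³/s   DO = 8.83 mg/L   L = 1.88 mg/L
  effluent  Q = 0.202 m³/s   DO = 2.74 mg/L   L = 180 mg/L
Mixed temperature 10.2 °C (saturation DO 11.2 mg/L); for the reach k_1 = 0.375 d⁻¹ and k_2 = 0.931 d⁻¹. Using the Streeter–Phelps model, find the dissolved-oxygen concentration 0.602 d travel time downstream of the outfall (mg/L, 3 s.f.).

DO ≈ 8.53 mg/L

Mixed DO = (5.82×8.83 + 0.202×2.74)/(5.82+0.202) = 51.94/6.022 = 8.626 mg/L.
Mixed L₀ = (5.82×1.88 + 0.202×180)/(6.022) = 47.30/6.022 = 7.855 mg/L.
Initial deficit D₀ = C_s − DO₀ = 11.2 − 8.626 = 2.574 mg/L.
D(0.602) = [0.375×7.855/(0.931−0.375)](e^(−0.375×0.602) − e^(−0.931×0.602)) + 2.574 e^(−0.931×0.602)
= 5.298 × (0.7979 − 0.5709) + 2.574 × 0.5709 = 2.672 mg/L.
DO = 11.2 − 2.672 = 8.528 mg/L.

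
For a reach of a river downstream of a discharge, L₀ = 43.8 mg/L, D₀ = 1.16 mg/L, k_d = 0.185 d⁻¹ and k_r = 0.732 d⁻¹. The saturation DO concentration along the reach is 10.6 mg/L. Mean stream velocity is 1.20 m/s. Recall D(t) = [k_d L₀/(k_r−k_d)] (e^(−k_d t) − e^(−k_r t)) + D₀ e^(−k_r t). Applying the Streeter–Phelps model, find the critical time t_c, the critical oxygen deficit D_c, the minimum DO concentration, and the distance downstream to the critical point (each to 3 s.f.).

At the critical point dD/dt = 0, so k_d L₀ e^(−k_d t) = k_r D. Substituting D(t) from the Streeter–Phelps equation and solving for t gives
t_c = ln[(k_r/k_d)(1 − D₀(k_r−k_d)/(k_d L₀))] / (k_r−k_d).
Here k_r−k_d = 0.5470 d⁻¹ and 1 − D₀(k_r−k_d)/(k_d L₀) = 1 − 1.16×0.5470/(0.185×43.8) = 0.9217, so
t_c = ln(3.957 × 0.9217) / 0.5470 = 1.294 / 0.5470 = 2.365 d.
L(t_c) = L₀ e^(−k_d t_c) = 43.8 × 0.6456 = 28.28 mg/L, and at the critical point k_r D_c = k_d L, so D_c = (0.185/0.732) × 28.28 = 7.146 mg/L.
Minimum DO = C_s − D_c = 10.6 − 7.146 = 3.454 mg/L.
x_c = v t_c = 1.20 m/s × 2.365 d × 86400 s/d = 245200 m ≈ 245 km.

t_c ≈ 2.37 d; D_c ≈ 7.15 mg/L; min DO ≈ 3.45 mg/L; x_c ≈ 245 km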